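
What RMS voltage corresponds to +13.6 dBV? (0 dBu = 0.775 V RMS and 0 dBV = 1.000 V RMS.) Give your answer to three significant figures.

4.79 V

V = 1.000 V × 10^(+13.6/20).
= 1.000 × 4.786 = 4.79 V.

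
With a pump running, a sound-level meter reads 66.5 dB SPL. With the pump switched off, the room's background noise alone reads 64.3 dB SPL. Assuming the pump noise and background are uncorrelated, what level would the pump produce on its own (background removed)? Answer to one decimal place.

62.5 dB SPL

Remove the background by subtracting linear intensities:
L_src = 10·log₁₀(10^(66.5/10) − 10^(64.3/10)) = 10·log₁₀(1775000) = 62.5 dB SPL.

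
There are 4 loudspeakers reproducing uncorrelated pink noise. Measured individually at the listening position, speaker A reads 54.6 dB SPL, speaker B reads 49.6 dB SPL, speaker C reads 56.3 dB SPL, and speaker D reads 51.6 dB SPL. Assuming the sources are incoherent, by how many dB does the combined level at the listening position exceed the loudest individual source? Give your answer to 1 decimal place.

Incoherent sources sum as intensities:
L_total = 10·log₁₀(10^(54.6/10) + 10^(49.6/10) + 10^(56.3/10) + 10^(51.6/10)) = 59.78 dB SPL.
Excess over the loudest (56.3 dB): 59.78 − 56.3 = 3.5 dB.

3.5 dB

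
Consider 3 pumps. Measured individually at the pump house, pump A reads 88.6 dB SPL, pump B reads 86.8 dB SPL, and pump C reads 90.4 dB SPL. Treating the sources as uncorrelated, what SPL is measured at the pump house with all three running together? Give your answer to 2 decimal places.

Add the sources as powers (linear), then convert back to dB:
L_total = 10·log₁₀(10^(88.6/10) + 10^(86.8/10) + 10^(90.4/10)) = 10·log₁₀(2300000000) = 93.62 dB SPL.

93.62 dB SPL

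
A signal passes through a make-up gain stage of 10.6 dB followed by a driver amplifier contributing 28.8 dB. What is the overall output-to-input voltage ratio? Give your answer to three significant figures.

Net gain = 10.6 + 28.8 = 39.4 dB.
Voltage ratio = 10^(39.4/20) = 93.3.

93.3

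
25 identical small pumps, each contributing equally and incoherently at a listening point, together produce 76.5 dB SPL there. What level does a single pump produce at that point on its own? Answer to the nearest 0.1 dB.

25 equal incoherent sources add 10·log₁₀(25) = 13.98 dB over one source.
L_one = 76.5 − 13.98 = 62.5 dB SPL.

62.5 dB SPL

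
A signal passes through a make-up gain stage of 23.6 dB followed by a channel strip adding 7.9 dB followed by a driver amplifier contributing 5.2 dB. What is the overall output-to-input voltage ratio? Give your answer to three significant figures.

Net gain = 23.6 + 7.9 + 5.2 = 36.7 dB.
Voltage ratio = 10^(36.7/20) = 68.4.

68.4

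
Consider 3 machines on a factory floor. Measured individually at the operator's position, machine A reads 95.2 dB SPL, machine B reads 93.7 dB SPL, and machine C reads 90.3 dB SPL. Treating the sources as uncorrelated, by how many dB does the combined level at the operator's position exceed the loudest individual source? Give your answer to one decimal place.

3.1 dB

Add the sources as powers (linear), then convert back to dB:
L_total = 10·log₁₀(10^(95.2/10) + 10^(93.7/10) + 10^(90.3/10)) = 98.28 dB SPL.
Excess over the loudest (95.2 dB): 98.28 − 95.2 = 3.1 dB.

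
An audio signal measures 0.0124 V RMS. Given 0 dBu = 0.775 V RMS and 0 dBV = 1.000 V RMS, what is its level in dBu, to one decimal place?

-35.9 dBu

dBu = 20·log₁₀(V / 0.775 V).
20·log₁₀(0.0124/0.775) = -35.9 dBu.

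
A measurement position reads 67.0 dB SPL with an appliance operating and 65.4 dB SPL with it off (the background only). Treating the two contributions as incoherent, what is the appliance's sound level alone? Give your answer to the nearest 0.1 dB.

61.9 dB SPL

Background correction is a power subtraction:
L_src = 10·log₁₀(10^(67.0/10) − 10^(65.4/10)) = 10·log₁₀(1545000) = 61.9 dB SPL.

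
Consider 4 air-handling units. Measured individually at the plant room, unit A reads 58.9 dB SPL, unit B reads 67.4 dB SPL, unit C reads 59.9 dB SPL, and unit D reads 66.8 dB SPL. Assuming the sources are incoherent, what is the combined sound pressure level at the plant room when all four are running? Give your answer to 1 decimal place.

70.8 dB SPL

Uncorrelated sources add in intensity (power), not in dB.
L_total = 10·log₁₀(10^(58.9/10) + 10^(67.4/10) + 10^(59.9/10) + 10^(66.8/10)) = 10·log₁₀(12040000) = 70.8 dB SPL.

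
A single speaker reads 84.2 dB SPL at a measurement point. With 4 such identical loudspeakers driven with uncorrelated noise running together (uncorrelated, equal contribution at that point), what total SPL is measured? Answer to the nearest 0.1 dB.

4 equal incoherent sources raise the level by 10·log₁₀(4) = 6.02 dB.
L_total = 84.2 + 6.02 = 90.2 dB SPL.

90.2 dB SPL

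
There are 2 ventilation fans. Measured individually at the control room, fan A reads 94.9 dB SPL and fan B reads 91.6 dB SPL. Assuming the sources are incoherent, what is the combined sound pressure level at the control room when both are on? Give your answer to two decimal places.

Incoherent sources sum as intensities:
L_total = 10·log₁₀(10^(94.9/10) + 10^(91.6/10)) = 10·log₁₀(4536000000) = 96.57 dB SPL.

96.57 dB SPL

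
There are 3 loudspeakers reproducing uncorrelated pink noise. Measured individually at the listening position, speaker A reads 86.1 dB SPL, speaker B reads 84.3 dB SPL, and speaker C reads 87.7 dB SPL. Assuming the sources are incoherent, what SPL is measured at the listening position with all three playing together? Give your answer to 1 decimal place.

91.0 dB SPL

Incoherent sources sum as intensities:
L_total = 10·log₁₀(10^(86.1/10) + 10^(84.3/10) + 10^(87.7/10)) = 10·log₁₀(1265000000) = 91.0 dB SPL.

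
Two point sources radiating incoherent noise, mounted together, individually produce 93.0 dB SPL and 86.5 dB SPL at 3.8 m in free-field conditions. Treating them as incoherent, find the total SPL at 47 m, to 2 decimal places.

Combined at 3.8 m: 10·log₁₀(10^(93.0/10)+10^(86.5/10)) = 93.877 dB SPL.
Then apply −20·log₁₀(47/3.8) = -21.846 dB → 72.03 dB SPL.

72.03 dB SPL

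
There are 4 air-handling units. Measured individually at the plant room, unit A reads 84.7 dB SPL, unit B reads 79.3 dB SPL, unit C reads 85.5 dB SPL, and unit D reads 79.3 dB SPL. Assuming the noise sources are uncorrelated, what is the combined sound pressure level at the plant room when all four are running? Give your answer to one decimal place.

Incoherent sources sum as intensities:
L_total = 10·log₁₀(10^(84.7/10) + 10^(79.3/10) + 10^(85.5/10) + 10^(79.3/10)) = 10·log₁₀(820200000) = 89.1 dB SPL.

89.1 dB SPL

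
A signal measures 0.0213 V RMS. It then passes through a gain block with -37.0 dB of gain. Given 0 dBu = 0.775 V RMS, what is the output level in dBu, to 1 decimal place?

-68.2 dBu

Input level: 20·log₁₀(0.0213/0.775) = -31.22 dBu.
Output: -31.22 − 37.0 = -68.2 dBu.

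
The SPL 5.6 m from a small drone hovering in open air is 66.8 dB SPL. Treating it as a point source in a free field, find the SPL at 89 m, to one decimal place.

For a point source in a free field, ΔL = −20·log₁₀(d₂/d₁).
ΔL = −20·log₁₀(89/5.6) = -24.02 dB, so L₂ = 66.8 + (-24.02) = 42.8 dB SPL.

42.8 dB SPL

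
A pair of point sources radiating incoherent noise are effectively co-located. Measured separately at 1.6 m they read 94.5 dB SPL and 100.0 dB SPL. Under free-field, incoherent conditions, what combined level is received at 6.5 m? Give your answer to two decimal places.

88.90 dB SPL

Combined at 1.6 m: 10·log₁₀(10^(94.5/10)+10^(100.0/10)) = 101.078 dB SPL.
Then apply −20·log₁₀(6.5/1.6) = -12.176 dB → 88.90 dB SPL.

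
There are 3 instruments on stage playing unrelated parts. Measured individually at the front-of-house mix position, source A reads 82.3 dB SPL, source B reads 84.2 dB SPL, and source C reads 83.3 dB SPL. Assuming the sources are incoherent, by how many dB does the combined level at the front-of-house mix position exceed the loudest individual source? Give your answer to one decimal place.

Add the sources as powers (linear), then convert back to dB:
L_total = 10·log₁₀(10^(82.3/10) + 10^(84.2/10) + 10^(83.3/10)) = 88.11 dB SPL.
Excess over the loudest (84.2 dB): 88.11 − 84.2 = 3.9 dB.

3.9 dB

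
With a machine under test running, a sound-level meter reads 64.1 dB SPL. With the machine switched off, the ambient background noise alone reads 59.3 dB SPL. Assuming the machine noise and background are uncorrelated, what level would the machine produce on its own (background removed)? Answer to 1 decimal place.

Remove the background by subtracting linear intensities:
L_src = 10·log₁₀(10^(64.1/10) − 10^(59.3/10)) = 10·log₁₀(1719000) = 62.4 dB SPL.

62.4 dB SPL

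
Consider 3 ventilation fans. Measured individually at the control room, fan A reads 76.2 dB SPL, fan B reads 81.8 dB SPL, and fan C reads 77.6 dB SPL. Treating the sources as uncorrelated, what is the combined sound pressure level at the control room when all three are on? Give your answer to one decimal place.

Incoherent sources sum as intensities:
L_total = 10·log₁₀(10^(76.2/10) + 10^(81.8/10) + 10^(77.6/10)) = 10·log₁₀(250600000) = 84.0 dB SPL.

84.0 dB SPL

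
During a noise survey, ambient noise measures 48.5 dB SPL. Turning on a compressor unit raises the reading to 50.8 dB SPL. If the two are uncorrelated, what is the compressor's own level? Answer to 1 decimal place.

Subtract intensities: L_src = 10·log₁₀(10^(L_total/10) − 10^(L_bg/10)).
L_src = 10·log₁₀(10^(50.8/10) − 10^(48.5/10)) = 10·log₁₀(49430) = 46.9 dB SPL.

46.9 dB SPL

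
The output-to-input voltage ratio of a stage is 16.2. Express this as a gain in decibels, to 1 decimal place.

For a voltage ratio, dB = 20·log₁₀(V₂/V₁).
20·log₁₀(16.2) = 24.2 dB.

24.2 dB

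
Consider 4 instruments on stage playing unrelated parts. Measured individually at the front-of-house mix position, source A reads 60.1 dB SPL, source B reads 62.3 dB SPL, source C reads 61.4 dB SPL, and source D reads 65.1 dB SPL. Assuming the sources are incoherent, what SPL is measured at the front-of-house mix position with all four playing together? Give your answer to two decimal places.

68.66 dB SPL

Uncorrelated sources add in intensity (power), not in dB.
L_total = 10·log₁₀(10^(60.1/10) + 10^(62.3/10) + 10^(61.4/10) + 10^(65.1/10)) = 10·log₁₀(7338000) = 68.66 dB SPL.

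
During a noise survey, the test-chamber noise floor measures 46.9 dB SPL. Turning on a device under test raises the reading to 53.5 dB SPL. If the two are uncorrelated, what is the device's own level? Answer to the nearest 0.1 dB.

Remove the background by subtracting linear intensities:
L_src = 10·log₁₀(10^(53.5/10) − 10^(46.9/10)) = 10·log₁₀(174900) = 52.4 dB SPL.

52.4 dB SPL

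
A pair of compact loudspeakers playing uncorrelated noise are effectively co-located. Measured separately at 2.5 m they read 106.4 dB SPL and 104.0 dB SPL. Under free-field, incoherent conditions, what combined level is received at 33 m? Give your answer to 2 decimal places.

Combined at 2.5 m: 10·log₁₀(10^(106.4/10)+10^(104.0/10)) = 108.374 dB SPL.
Then apply −20·log₁₀(33/2.5) = -22.411 dB → 85.96 dB SPL.

85.96 dB SPL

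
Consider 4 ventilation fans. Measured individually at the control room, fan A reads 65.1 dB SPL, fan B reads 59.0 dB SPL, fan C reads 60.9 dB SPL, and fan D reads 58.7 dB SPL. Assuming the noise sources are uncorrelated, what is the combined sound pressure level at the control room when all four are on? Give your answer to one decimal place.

Incoherent sources sum as intensities:
L_total = 10·log₁₀(10^(65.1/10) + 10^(59.0/10) + 10^(60.9/10) + 10^(58.7/10)) = 10·log₁₀(6002000) = 67.8 dB SPL.

67.8 dB SPL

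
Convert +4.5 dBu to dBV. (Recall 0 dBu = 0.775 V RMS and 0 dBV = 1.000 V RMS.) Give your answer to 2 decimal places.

+2.29 dBV

The offset between the scales is 20·log₁₀(0.775/1.000) = −2.214 dB.
So dBV = +4.5 − 2.214 = +2.29 dBV.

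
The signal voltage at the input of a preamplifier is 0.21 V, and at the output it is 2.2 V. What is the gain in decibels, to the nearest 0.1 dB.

Voltage is an amplitude quantity, so gain = 20·log₁₀(V_out/V_in).
20·log₁₀(2.2/0.21) = 20·log₁₀(10.48) = 20.4 dB.

20.4 dB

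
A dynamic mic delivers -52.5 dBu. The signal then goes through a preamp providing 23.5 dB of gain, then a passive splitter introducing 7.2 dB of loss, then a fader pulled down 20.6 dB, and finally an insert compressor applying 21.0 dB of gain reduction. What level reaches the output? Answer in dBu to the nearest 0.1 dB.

In dB, series stages simply add:
-52.5 + 23.5 − 7.2 − 20.6 − 21.0 = -77.8 dBu.

-77.8 dBu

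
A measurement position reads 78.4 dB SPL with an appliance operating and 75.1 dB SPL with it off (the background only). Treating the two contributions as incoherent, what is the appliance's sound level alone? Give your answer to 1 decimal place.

75.7 dB SPL

Remove the background by subtracting linear intensities:
L_src = 10·log₁₀(10^(78.4/10) − 10^(75.1/10)) = 10·log₁₀(36820000) = 75.7 dB SPL.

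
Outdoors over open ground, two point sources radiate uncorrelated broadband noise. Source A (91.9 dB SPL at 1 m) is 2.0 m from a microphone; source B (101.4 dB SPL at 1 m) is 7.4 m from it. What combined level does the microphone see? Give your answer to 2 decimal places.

88.06 dB SPL

At the listener: L_A = 91.9 − 20·log₁₀(2.0) = 85.879 dB; L_B = 101.4 − 20·log₁₀(7.4) = 84.015 dB.
Combined: 10·log₁₀(10^(85.879/10)+10^(84.015/10)) = 88.06 dB SPL.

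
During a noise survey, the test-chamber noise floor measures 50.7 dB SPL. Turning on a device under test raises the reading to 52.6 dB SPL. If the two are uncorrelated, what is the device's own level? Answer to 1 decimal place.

Remove the background by subtracting linear intensities:
L_src = 10·log₁₀(10^(52.6/10) − 10^(50.7/10)) = 10·log₁₀(64480) = 48.1 dB SPL.

48.1 dB SPL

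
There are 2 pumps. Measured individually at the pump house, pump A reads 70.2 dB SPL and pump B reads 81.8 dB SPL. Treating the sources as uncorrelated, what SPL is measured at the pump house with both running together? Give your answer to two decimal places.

Add the sources as powers (linear), then convert back to dB:
L_total = 10·log₁₀(10^(70.2/10) + 10^(81.8/10)) = 10·log₁₀(161800000) = 82.09 dB SPL.

82.09 dB SPL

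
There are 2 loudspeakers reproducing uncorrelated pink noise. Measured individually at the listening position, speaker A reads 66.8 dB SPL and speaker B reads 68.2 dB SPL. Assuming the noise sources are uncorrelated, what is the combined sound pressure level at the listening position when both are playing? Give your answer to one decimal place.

70.6 dB SPL

Incoherent sources sum as intensities:
L_total = 10·log₁₀(10^(66.8/10) + 10^(68.2/10)) = 10·log₁₀(11390000) = 70.6 dB SPL.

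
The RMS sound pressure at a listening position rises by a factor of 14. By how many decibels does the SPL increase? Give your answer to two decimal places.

Sound pressure is an amplitude quantity: ΔL = 20·log₁₀(p₂/p₁).
20·log₁₀(14) = 22.92 dB.

22.92 dB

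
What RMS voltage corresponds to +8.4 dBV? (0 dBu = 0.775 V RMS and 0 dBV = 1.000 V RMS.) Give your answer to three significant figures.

2.63 V

V = 1.000 V × 10^(+8.4/20).
= 1.000 × 2.630 = 2.63 V.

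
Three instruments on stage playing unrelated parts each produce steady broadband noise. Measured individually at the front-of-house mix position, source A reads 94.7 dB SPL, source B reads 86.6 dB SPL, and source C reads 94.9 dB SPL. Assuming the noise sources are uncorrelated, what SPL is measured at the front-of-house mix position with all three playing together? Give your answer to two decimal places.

98.13 dB SPL

Add the sources as powers (linear), then convert back to dB:
L_total = 10·log₁₀(10^(94.7/10) + 10^(86.6/10) + 10^(94.9/10)) = 10·log₁₀(6499000000) = 98.13 dB SPL.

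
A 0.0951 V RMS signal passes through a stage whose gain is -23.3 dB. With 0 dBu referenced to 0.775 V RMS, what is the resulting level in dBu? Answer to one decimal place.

-41.5 dBu

Input level: 20·log₁₀(0.0951/0.775) = -18.22 dBu.
Output: -18.22 − 23.3 = -41.5 dBu.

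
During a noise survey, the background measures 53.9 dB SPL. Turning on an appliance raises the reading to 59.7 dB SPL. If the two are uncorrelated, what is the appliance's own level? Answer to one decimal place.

Subtract intensities: L_src = 10·log₁₀(10^(L_total/10) − 10^(L_bg/10)).
L_src = 10·log₁₀(10^(59.7/10) − 10^(53.9/10)) = 10·log₁₀(687800) = 58.4 dB SPL.

58.4 dB SPL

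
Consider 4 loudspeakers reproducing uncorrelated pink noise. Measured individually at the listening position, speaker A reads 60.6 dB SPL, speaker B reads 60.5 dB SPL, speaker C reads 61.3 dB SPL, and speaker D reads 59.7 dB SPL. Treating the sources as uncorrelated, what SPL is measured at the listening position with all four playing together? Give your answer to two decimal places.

66.58 dB SPL

Add the sources as powers (linear), then convert back to dB:
L_total = 10·log₁₀(10^(60.6/10) + 10^(60.5/10) + 10^(61.3/10) + 10^(59.7/10)) = 10·log₁₀(4552000) = 66.58 dB SPL.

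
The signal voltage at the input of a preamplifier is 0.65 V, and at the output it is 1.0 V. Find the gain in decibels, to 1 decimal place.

3.7 dB

For a voltage ratio, dB = 20·log₁₀(V₂/V₁).
20·log₁₀(1.0/0.65) = 20·log₁₀(1.538) = 3.7 dB.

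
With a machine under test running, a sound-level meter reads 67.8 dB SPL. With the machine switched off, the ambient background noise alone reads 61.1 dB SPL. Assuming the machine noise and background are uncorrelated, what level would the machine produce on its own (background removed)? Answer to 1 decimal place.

Subtract intensities: L_src = 10·log₁₀(10^(L_total/10) − 10^(L_bg/10)).
L_src = 10·log₁₀(10^(67.8/10) − 10^(61.1/10)) = 10·log₁₀(4737000) = 66.8 dB SPL.

66.8 dB SPL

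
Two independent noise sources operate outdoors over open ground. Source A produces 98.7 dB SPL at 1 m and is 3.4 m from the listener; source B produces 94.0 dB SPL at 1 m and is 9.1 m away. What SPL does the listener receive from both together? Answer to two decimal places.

At the listener: L_A = 98.7 − 20·log₁₀(3.4) = 88.070 dB; L_B = 94.0 − 20·log₁₀(9.1) = 74.819 dB.
Combined: 10·log₁₀(10^(88.070/10)+10^(74.819/10)) = 88.27 dB SPL.

88.27 dB SPL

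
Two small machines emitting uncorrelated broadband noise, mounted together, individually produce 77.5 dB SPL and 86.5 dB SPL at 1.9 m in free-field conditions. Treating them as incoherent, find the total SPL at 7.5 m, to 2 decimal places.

Combined at 1.9 m: 10·log₁₀(10^(77.5/10)+10^(86.5/10)) = 87.015 dB SPL.
Then apply −20·log₁₀(7.5/1.9) = -11.926 dB → 75.09 dB SPL.

75.09 dB SPL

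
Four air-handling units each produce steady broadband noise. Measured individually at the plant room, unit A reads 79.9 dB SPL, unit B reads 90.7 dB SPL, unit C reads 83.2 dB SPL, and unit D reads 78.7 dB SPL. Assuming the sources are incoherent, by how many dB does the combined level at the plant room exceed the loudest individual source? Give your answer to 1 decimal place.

1.2 dB

Incoherent sources sum as intensities:
L_total = 10·log₁₀(10^(79.9/10) + 10^(90.7/10) + 10^(83.2/10) + 10^(78.7/10)) = 91.92 dB SPL.
Excess over the loudest (90.7 dB): 91.92 − 90.7 = 1.2 dB.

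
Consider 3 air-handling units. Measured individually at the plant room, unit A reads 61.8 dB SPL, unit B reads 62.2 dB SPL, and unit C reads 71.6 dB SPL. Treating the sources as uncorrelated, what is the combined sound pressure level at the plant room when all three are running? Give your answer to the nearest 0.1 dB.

72.5 dB SPL

Incoherent sources sum as intensities:
L_total = 10·log₁₀(10^(61.8/10) + 10^(62.2/10) + 10^(71.6/10)) = 10·log₁₀(17630000) = 72.5 dB SPL.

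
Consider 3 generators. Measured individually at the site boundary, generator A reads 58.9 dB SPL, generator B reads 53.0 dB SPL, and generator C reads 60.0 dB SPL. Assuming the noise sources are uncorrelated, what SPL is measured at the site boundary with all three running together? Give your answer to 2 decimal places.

62.96 dB SPL

Uncorrelated sources add in intensity (power), not in dB.
L_total = 10·log₁₀(10^(58.9/10) + 10^(53.0/10) + 10^(60.0/10)) = 10·log₁₀(1976000) = 62.96 dB SPL.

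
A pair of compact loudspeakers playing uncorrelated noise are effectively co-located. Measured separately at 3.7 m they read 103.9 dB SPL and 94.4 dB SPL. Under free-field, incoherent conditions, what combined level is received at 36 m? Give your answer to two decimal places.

84.60 dB SPL

Combined at 3.7 m: 10·log₁₀(10^(103.9/10)+10^(94.4/10)) = 104.362 dB SPL.
Then apply −20·log₁₀(36/3.7) = -19.762 dB → 84.60 dB SPL.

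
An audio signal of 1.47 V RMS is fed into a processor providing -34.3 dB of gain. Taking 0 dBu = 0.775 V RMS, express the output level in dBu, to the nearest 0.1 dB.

Input level: 20·log₁₀(1.47/0.775) = 5.56 dBu.
Output: 5.56 − 34.3 = -28.7 dBu.

-28.7 dBu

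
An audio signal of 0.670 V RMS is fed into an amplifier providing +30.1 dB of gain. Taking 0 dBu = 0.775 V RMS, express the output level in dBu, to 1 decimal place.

+28.8 dBu

Input level: 20·log₁₀(0.670/0.775) = -1.26 dBu.
Output: -1.26 + 30.1 = +28.8 dBu.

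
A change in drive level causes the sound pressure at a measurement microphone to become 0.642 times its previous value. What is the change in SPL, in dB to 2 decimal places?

-3.85 dB

SPL change from a pressure ratio uses the 20·log₁₀ form:
20·log₁₀(0.642) = -3.85 dB.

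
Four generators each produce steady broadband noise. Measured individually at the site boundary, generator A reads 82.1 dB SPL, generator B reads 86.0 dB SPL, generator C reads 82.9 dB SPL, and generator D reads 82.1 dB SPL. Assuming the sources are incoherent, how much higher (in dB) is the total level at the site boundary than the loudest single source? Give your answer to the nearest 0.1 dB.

3.6 dB

Incoherent sources sum as intensities:
L_total = 10·log₁₀(10^(82.1/10) + 10^(86.0/10) + 10^(82.9/10) + 10^(82.1/10)) = 89.63 dB SPL.
Excess over the loudest (86.0 dB): 89.63 − 86.0 = 3.6 dB.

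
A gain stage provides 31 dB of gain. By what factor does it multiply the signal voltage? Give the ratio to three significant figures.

35.5

Voltage ratio = 10^(dB/20).
10^(31/20) = 10^(1.550) = 35.5.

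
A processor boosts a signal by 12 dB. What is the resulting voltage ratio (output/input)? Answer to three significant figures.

Voltage ratio = 10^(dB/20).
10^(12/20) = 10^(0.6000) = 3.98.

3.98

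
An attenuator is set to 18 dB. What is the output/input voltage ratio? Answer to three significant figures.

0.126

Voltage ratio = 10^(dB/20).
10^(-18/20) = 10^(-0.9000) = 0.126.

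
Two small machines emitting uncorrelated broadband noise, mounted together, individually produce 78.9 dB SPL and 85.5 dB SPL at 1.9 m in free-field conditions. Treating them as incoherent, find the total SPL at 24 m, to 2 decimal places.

64.33 dB SPL

Combined at 1.9 m: 10·log₁₀(10^(78.9/10)+10^(85.5/10)) = 86.359 dB SPL.
Then apply −20·log₁₀(24/1.9) = -22.029 dB → 64.33 dB SPL.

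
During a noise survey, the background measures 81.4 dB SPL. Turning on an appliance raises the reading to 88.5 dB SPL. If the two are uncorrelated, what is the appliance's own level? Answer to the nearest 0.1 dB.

Subtract intensities: L_src = 10·log₁₀(10^(L_total/10) − 10^(L_bg/10)).
L_src = 10·log₁₀(10^(88.5/10) − 10^(81.4/10)) = 10·log₁₀(569900000) = 87.6 dB SPL.

87.6 dB SPL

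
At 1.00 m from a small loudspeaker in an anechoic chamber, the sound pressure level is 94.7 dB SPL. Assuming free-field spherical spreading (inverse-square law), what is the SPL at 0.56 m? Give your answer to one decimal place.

Inverse-square spreading gives ΔL = −20·log₁₀(d₂/d₁).
ΔL = −20·log₁₀(0.56/1.00) = 5.04 dB, so L₂ = 94.7 + (5.04) = 99.7 dB SPL.

99.7 dB SPL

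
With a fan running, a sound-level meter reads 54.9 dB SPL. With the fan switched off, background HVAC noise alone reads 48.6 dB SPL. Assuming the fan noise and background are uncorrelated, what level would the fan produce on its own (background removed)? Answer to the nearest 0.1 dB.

53.7 dB SPL

Background correction is a power subtraction:
L_src = 10·log₁₀(10^(54.9/10) − 10^(48.6/10)) = 10·log₁₀(236600) = 53.7 dB SPL.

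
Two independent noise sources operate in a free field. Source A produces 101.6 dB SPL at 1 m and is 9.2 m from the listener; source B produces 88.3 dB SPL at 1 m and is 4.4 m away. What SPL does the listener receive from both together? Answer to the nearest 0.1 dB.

83.1 dB SPL

At the listener: L_A = 101.6 − 20·log₁₀(9.2) = 82.32 dB; L_B = 88.3 − 20·log₁₀(4.4) = 75.43 dB.
Combined: 10·log₁₀(10^(82.32/10)+10^(75.43/10)) = 83.1 dB SPL.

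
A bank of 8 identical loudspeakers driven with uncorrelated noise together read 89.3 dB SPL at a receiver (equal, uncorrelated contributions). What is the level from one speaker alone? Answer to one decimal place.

80.3 dB SPL

8 equal incoherent sources add 10·log₁₀(8) = 9.03 dB over one source.
L_one = 89.3 − 9.03 = 80.3 dB SPL.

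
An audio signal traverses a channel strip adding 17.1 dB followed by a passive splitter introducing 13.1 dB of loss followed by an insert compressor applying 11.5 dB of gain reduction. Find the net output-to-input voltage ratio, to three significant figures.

0.422

Net gain = 17.1 + (−13.1) + (−11.5) = -7.5 dB.
Voltage ratio = 10^(-7.5/20) = 0.422.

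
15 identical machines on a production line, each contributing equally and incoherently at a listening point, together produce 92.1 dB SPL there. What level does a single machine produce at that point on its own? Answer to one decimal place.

15 equal incoherent sources add 10·log₁₀(15) = 11.76 dB over one source.
L_one = 92.1 − 11.76 = 80.3 dB SPL.

80.3 dB SPL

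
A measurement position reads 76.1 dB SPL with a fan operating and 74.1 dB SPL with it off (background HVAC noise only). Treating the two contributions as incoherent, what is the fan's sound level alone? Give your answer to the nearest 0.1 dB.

Subtract intensities: L_src = 10·log₁₀(10^(L_total/10) − 10^(L_bg/10)).
L_src = 10·log₁₀(10^(76.1/10) − 10^(74.1/10)) = 10·log₁₀(15030000) = 71.8 dB SPL.

71.8 dB SPL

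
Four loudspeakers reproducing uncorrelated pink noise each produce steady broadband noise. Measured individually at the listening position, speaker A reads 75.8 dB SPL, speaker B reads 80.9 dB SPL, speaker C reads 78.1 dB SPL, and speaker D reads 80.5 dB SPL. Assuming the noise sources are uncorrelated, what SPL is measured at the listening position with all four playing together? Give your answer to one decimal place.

Add the sources as powers (linear), then convert back to dB:
L_total = 10·log₁₀(10^(75.8/10) + 10^(80.9/10) + 10^(78.1/10) + 10^(80.5/10)) = 10·log₁₀(337800000) = 85.3 dB SPL.

85.3 dB SPL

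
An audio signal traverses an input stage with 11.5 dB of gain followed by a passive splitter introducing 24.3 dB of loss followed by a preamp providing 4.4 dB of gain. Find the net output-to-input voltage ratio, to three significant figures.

0.380

Net gain = 11.5 + (−24.3) + 4.4 = -8.4 dB.
Voltage ratio = 10^(-8.4/20) = 0.380.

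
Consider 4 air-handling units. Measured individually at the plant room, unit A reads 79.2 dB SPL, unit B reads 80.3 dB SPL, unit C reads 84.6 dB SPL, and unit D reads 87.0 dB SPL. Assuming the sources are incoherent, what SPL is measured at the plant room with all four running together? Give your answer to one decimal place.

89.9 dB SPL

Incoherent sources sum as intensities:
L_total = 10·log₁₀(10^(79.2/10) + 10^(80.3/10) + 10^(84.6/10) + 10^(87.0/10)) = 10·log₁₀(979900000) = 89.9 dB SPL.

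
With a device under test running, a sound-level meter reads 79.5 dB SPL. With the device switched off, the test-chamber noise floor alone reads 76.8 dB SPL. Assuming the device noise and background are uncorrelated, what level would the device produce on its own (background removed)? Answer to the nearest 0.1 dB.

76.2 dB SPL

Subtract intensities: L_src = 10·log₁₀(10^(L_total/10) − 10^(L_bg/10)).
L_src = 10·log₁₀(10^(79.5/10) − 10^(76.8/10)) = 10·log₁₀(41260000) = 76.2 dB SPL.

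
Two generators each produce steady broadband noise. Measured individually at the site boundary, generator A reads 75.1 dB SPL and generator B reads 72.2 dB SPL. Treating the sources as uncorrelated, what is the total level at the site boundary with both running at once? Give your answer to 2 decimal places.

76.90 dB SPL

Incoherent sources sum as intensities:
L_total = 10·log₁₀(10^(75.1/10) + 10^(72.2/10)) = 10·log₁₀(48960000) = 76.90 dB SPL.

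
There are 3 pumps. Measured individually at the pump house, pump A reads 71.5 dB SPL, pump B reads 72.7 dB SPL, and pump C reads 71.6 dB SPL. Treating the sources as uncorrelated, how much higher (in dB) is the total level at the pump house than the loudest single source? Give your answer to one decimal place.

Incoherent sources sum as intensities:
L_total = 10·log₁₀(10^(71.5/10) + 10^(72.7/10) + 10^(71.6/10)) = 76.74 dB SPL.
Excess over the loudest (72.7 dB): 76.74 − 72.7 = 4.0 dB.

4.0 dB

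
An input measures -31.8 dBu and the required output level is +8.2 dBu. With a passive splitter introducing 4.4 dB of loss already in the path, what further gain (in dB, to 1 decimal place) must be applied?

44.4 dB

The required make-up gain is the shortfall in the dB sum.
G = +8.2 − (-31.8) + 4.4 = 44.4 dB.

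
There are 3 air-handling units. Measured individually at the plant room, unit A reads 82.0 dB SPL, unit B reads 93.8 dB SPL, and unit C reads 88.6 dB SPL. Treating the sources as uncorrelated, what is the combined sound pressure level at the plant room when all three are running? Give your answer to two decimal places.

Incoherent sources sum as intensities:
L_total = 10·log₁₀(10^(82.0/10) + 10^(93.8/10) + 10^(88.6/10)) = 10·log₁₀(3282000000) = 95.16 dB SPL.

95.16 dB SPL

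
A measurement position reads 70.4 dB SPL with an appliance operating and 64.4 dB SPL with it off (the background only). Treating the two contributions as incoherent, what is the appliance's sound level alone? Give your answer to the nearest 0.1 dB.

Remove the background by subtracting linear intensities:
L_src = 10·log₁₀(10^(70.4/10) − 10^(64.4/10)) = 10·log₁₀(8211000) = 69.1 dB SPL.

69.1 dB SPL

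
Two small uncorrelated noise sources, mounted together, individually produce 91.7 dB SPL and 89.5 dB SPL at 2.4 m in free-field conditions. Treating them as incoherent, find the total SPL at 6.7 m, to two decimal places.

84.83 dB SPL

Combined at 2.4 m: 10·log₁₀(10^(91.7/10)+10^(89.5/10)) = 93.748 dB SPL.
Then apply −20·log₁₀(6.7/2.4) = -8.917 dB → 84.83 dB SPL.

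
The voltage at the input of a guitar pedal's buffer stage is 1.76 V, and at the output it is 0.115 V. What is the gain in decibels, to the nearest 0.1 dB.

For a voltage ratio, dB = 20·log₁₀(V₂/V₁).
20·log₁₀(0.115/1.76) = 20·log₁₀(0.06534) = -23.7 dB.

-23.7 dB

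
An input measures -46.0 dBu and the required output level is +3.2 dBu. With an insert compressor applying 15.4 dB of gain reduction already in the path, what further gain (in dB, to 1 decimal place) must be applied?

64.6 dB

The required make-up gain is the shortfall in the dB sum.
G = +3.2 − (-46.0) + 15.4 = 64.6 dB.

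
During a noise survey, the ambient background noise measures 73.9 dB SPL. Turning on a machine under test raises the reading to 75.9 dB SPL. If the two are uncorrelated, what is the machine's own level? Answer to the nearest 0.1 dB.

71.6 dB SPL

Remove the background by subtracting linear intensities:
L_src = 10·log₁₀(10^(75.9/10) − 10^(73.9/10)) = 10·log₁₀(14360000) = 71.6 dB SPL.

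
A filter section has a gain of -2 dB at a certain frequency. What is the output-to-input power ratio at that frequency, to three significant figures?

0.631

Power ratio = 10^(dB/10).
10^(-2/10) = 10^(-0.2000) = 0.631.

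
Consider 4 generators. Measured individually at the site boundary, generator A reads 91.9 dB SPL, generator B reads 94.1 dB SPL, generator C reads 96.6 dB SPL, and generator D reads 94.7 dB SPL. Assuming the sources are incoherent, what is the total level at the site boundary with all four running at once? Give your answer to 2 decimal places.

100.66 dB SPL

Add the sources as powers (linear), then convert back to dB:
L_total = 10·log₁₀(10^(91.9/10) + 10^(94.1/10) + 10^(96.6/10) + 10^(94.7/10)) = 10·log₁₀(11641000000) = 100.66 dB SPL.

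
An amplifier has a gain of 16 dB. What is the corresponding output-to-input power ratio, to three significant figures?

39.8

Power ratio = 10^(dB/10).
10^(16/10) = 10^(1.600) = 39.8.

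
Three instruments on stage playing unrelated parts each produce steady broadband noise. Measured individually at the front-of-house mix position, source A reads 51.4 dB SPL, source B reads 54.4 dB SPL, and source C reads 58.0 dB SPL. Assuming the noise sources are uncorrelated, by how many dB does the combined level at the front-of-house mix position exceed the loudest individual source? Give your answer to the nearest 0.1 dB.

Incoherent sources sum as intensities:
L_total = 10·log₁₀(10^(51.4/10) + 10^(54.4/10) + 10^(58.0/10)) = 60.19 dB SPL.
Excess over the loudest (58.0 dB): 60.19 − 58.0 = 2.2 dB.

2.2 dB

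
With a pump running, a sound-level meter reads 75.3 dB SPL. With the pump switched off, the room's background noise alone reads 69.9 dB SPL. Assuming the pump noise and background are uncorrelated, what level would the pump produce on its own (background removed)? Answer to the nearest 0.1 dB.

Background correction is a power subtraction:
L_src = 10·log₁₀(10^(75.3/10) − 10^(69.9/10)) = 10·log₁₀(24110000) = 73.8 dB SPL.

73.8 dB SPL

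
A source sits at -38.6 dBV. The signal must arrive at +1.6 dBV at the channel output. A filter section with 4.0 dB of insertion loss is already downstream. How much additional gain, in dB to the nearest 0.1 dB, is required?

The required make-up gain is the shortfall in the dB sum.
G = +1.6 − (-38.6) + 4.0 = 44.2 dB.

44.2 dB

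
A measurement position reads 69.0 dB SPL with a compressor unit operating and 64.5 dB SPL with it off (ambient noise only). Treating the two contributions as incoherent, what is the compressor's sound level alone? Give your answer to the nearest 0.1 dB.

Subtract intensities: L_src = 10·log₁₀(10^(L_total/10) − 10^(L_bg/10)).
L_src = 10·log₁₀(10^(69.0/10) − 10^(64.5/10)) = 10·log₁₀(5125000) = 67.1 dB SPL.

67.1 dB SPL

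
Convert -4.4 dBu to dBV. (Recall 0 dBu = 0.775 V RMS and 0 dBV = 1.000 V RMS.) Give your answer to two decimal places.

-6.61 dBV

The offset between the scales is 20·log₁₀(0.775/1.000) = −2.214 dB.
So dBV = -4.4 − 2.214 = -6.61 dBV.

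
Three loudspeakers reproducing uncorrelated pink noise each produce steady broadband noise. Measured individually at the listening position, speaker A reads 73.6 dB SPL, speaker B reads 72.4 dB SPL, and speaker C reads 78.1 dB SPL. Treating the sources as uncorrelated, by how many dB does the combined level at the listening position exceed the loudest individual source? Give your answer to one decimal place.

Uncorrelated sources add in intensity (power), not in dB.
L_total = 10·log₁₀(10^(73.6/10) + 10^(72.4/10) + 10^(78.1/10)) = 80.21 dB SPL.
Excess over the loudest (78.1 dB): 80.21 − 78.1 = 2.1 dB.

2.1 dB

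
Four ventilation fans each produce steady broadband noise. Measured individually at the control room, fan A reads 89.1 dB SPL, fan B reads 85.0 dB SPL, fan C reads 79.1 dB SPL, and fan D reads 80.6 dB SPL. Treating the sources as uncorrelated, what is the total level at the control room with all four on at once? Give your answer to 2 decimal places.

91.22 dB SPL

Uncorrelated sources add in intensity (power), not in dB.
L_total = 10·log₁₀(10^(89.1/10) + 10^(85.0/10) + 10^(79.1/10) + 10^(80.6/10)) = 10·log₁₀(1325000000) = 91.22 dB SPL.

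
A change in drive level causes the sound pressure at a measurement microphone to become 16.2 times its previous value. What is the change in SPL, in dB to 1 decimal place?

SPL change from a pressure ratio uses the 20·log₁₀ form:
20·log₁₀(16.2) = 24.2 dB.

24.2 dB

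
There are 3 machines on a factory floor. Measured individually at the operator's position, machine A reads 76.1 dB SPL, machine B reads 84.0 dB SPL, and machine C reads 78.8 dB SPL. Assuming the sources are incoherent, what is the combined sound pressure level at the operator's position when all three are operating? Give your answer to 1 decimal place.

85.7 dB SPL

Incoherent sources sum as intensities:
L_total = 10·log₁₀(10^(76.1/10) + 10^(84.0/10) + 10^(78.8/10)) = 10·log₁₀(367800000) = 85.7 dB SPL.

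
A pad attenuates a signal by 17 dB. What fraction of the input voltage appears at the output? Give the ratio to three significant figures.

0.141

Voltage ratio = 10^(dB/20).
10^(-17/20) = 10^(-0.8500) = 0.141.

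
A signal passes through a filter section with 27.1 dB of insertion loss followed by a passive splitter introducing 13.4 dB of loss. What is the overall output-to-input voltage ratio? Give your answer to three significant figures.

0.00944

Net gain = (−27.1) + (−13.4) = -40.5 dB.
Voltage ratio = 10^(-40.5/20) = 0.00944.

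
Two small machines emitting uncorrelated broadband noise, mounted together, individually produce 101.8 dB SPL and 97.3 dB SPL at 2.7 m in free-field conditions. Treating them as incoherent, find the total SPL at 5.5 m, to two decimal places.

96.94 dB SPL

Combined at 2.7 m: 10·log₁₀(10^(101.8/10)+10^(97.3/10)) = 103.119 dB SPL.
Then apply −20·log₁₀(5.5/2.7) = -6.180 dB → 96.94 dB SPL.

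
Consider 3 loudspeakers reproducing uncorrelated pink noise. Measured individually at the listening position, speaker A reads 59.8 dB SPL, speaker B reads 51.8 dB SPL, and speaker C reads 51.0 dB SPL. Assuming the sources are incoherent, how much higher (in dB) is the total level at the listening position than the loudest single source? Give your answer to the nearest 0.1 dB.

1.1 dB

Add the sources as powers (linear), then convert back to dB:
L_total = 10·log₁₀(10^(59.8/10) + 10^(51.8/10) + 10^(51.0/10)) = 60.91 dB SPL.
Excess over the loudest (59.8 dB): 60.91 − 59.8 = 1.1 dB.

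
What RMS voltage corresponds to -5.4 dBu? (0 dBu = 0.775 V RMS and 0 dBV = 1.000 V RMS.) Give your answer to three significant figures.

V = 0.775 V × 10^(-5.4/20).
= 0.775 × 0.5370 = 0.416 V.

0.416 V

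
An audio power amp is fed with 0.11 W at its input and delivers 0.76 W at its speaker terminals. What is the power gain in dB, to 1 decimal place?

8.4 dB

For a power ratio, dB = 10·log₁₀(P₂/P₁).
10·log₁₀(0.76/0.11) = 10·log₁₀(6.909) = 8.4 dB.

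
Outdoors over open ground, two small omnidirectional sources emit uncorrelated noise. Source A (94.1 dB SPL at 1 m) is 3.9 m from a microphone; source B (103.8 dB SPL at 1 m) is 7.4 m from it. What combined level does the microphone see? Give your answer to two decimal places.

87.83 dB SPL

At the listener: L_A = 94.1 − 20·log₁₀(3.9) = 82.279 dB; L_B = 103.8 − 20·log₁₀(7.4) = 86.415 dB.
Combined: 10·log₁₀(10^(82.279/10)+10^(86.415/10)) = 87.83 dB SPL.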